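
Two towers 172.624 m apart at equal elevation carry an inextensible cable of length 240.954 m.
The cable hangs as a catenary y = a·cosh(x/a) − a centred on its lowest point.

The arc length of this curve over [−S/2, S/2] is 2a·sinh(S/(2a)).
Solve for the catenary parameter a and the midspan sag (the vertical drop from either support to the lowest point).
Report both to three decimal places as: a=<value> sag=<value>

seed: a₀ = √(S³/(24(L−S))) = √(172.624³/(24·68.330)) = 56.006758
iter 1: u=1.541100  f(a)=+8.588e+00  f'(a)=-3.071e+00  a ← 56.006758 − (+8.588e+00/-3.071e+00) = 58.803432
iter 2: u=1.467805  f(a)=+6.852e-01  f'(a)=-2.599e+00  a ← 58.803432 − (+6.852e-01/-2.599e+00) = 59.067097
iter 3: u=1.461253  f(a)=+5.197e-03  f'(a)=-2.560e+00  a ← 59.067097 − (+5.197e-03/-2.560e+00) = 59.069127
iter 4: u=1.461203  f(a)=+3.040e-07  f'(a)=-2.559e+00  a ← 59.069127 − (+3.040e-07/-2.559e+00) = 59.069127
iter 5: u=1.461203  f(a)=+0.000e+00  f'(a)=-2.559e+00  a ← 59.069127 − (+0.000e+00/-2.559e+00) = 59.069127
converged: |Δa| < 1e-12 after 5 iterations
sag = a·(cosh(S/(2a)) − 1) = 59.069127·(cosh(1.461203) − 1) = 75.109371
T_max/T_min = cosh(S/(2a)) = 2.271550

a=59.069 sag=75.109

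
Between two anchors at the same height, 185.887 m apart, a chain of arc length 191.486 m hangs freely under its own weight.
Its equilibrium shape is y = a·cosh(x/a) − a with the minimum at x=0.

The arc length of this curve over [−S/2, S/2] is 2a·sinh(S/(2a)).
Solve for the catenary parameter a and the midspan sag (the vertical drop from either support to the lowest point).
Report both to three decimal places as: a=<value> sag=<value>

a=219.612 sag=19.963

seed: a₀ = √(S³/(24(L−S))) = √(185.887³/(24·5.599)) = 218.631469
iter 1: u=0.425115  f(a)=+5.081e-02  f'(a)=-5.215e-02  a ← 218.631469 − (+5.081e-02/-5.215e-02) = 219.605800
iter 2: u=0.423229  f(a)=+3.417e-04  f'(a)=-5.145e-02  a ← 219.605800 − (+3.417e-04/-5.145e-02) = 219.612440
iter 3: u=0.423216  f(a)=+1.568e-08  f'(a)=-5.145e-02  a ← 219.612440 − (+1.568e-08/-5.145e-02) = 219.612441
iter 4: u=0.423216  f(a)=+0.000e+00  f'(a)=-5.145e-02  a ← 219.612441 − (+0.000e+00/-5.145e-02) = 219.612441
converged: |Δa| < 1e-12 after 4 iterations
sag = a·(cosh(S/(2a)) − 1) = 219.612441·(cosh(0.423216) − 1) = 19.962905
T_max/T_min = cosh(S/(2a)) = 1.090901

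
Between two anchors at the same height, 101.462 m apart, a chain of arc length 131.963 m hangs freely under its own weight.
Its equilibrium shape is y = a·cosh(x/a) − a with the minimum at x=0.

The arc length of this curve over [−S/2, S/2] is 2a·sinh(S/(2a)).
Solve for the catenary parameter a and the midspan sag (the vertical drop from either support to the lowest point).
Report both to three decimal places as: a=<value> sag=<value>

a=39.371 sag=37.464

seed: a₀ = √(S³/(24(L−S))) = √(101.462³/(24·30.501)) = 37.773956
iter 1: u=1.343015  f(a)=+2.872e+00  f'(a)=-1.926e+00  a ← 37.773956 − (+2.872e+00/-1.926e+00) = 39.265358
iter 2: u=1.292004  f(a)=+1.788e-01  f'(a)=-1.693e+00  a ← 39.265358 − (+1.788e-01/-1.693e+00) = 39.371020
iter 3: u=1.288537  f(a)=+7.954e-04  f'(a)=-1.678e+00  a ← 39.371020 − (+7.954e-04/-1.678e+00) = 39.371495
iter 4: u=1.288521  f(a)=+1.589e-08  f'(a)=-1.677e+00  a ← 39.371495 − (+1.589e-08/-1.677e+00) = 39.371495
iter 5: u=1.288521  f(a)=+0.000e+00  f'(a)=-1.677e+00  a ← 39.371495 − (+0.000e+00/-1.677e+00) = 39.371495
converged: |Δa| < 1e-12 after 5 iterations
sag = a·(cosh(S/(2a)) − 1) = 39.371495·(cosh(1.288521) − 1) = 37.463868
T_max/T_min = cosh(S/(2a)) = 1.951548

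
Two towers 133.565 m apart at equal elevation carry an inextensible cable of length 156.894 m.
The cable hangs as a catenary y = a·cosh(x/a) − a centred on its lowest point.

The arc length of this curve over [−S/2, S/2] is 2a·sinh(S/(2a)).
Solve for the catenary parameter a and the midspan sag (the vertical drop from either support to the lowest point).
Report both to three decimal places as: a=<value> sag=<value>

a=66.880 sag=36.207

seed: a₀ = √(S³/(24(L−S))) = √(133.565³/(24·23.329)) = 65.235699
iter 1: u=1.023711  f(a)=+1.253e+00  f'(a)=-7.930e-01  a ← 65.235699 − (+1.253e+00/-7.930e-01) = 66.816170
iter 2: u=0.999496  f(a)=+4.699e-02  f'(a)=-7.346e-01  a ← 66.816170 − (+4.699e-02/-7.346e-01) = 66.880145
iter 3: u=0.998540  f(a)=+7.177e-05  f'(a)=-7.323e-01  a ← 66.880145 − (+7.177e-05/-7.323e-01) = 66.880243
iter 4: u=0.998539  f(a)=+1.679e-10  f'(a)=-7.323e-01  a ← 66.880243 − (+1.679e-10/-7.323e-01) = 66.880243
iter 5: u=0.998539  f(a)=+0.000e+00  f'(a)=-7.323e-01  a ← 66.880243 − (+0.000e+00/-7.323e-01) = 66.880243
converged: |Δa| < 1e-12 after 5 iterations
sag = a·(cosh(S/(2a)) − 1) = 66.880243·(cosh(0.998539) − 1) = 36.206607
T_max/T_min = cosh(S/(2a)) = 1.541365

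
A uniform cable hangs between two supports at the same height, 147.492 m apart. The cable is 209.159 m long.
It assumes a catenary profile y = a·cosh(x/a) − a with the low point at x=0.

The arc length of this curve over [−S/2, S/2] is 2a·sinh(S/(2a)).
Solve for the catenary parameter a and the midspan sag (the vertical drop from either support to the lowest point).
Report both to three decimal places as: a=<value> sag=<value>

a=49.239 sag=66.352

seed: a₀ = √(S³/(24(L−S))) = √(147.492³/(24·61.667)) = 46.560825
iter 1: u=1.583864  f(a)=+8.213e+00  f'(a)=-3.376e+00  a ← 46.560825 − (+8.213e+00/-3.376e+00) = 48.993885
iter 2: u=1.505208  f(a)=+6.877e-01  f'(a)=-2.832e+00  a ← 48.993885 − (+6.877e-01/-2.832e+00) = 49.236716
iter 3: u=1.497785  f(a)=+5.795e-03  f'(a)=-2.785e+00  a ← 49.236716 − (+5.795e-03/-2.785e+00) = 49.238798
iter 4: u=1.497721  f(a)=+4.191e-07  f'(a)=-2.784e+00  a ← 49.238798 − (+4.191e-07/-2.784e+00) = 49.238798
iter 5: u=1.497721  f(a)=-2.842e-14  f'(a)=-2.784e+00  a ← 49.238798 − (-2.842e-14/-2.784e+00) = 49.238798
converged: |Δa| < 1e-12 after 5 iterations
sag = a·(cosh(S/(2a)) − 1) = 49.238798·(cosh(1.497721) − 1) = 66.352426
T_max/T_min = cosh(S/(2a)) = 2.347564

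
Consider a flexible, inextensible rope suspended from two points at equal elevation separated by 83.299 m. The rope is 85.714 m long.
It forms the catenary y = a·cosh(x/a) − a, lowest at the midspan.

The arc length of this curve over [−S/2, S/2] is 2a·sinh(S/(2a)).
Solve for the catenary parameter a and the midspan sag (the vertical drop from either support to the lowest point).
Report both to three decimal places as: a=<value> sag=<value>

seed: a₀ = √(S³/(24(L−S))) = √(83.299³/(24·2.415)) = 99.860904
iter 1: u=0.417075  f(a)=+2.109e-02  f'(a)=-4.921e-02  a ← 99.860904 − (+2.109e-02/-4.921e-02) = 100.289480
iter 2: u=0.415293  f(a)=+1.366e-04  f'(a)=-4.858e-02  a ← 100.289480 − (+1.366e-04/-4.858e-02) = 100.292291
iter 3: u=0.415281  f(a)=+5.807e-09  f'(a)=-4.857e-02  a ← 100.292291 − (+5.807e-09/-4.857e-02) = 100.292291
iter 4: u=0.415281  f(a)=+0.000e+00  f'(a)=-4.857e-02  a ← 100.292291 − (+0.000e+00/-4.857e-02) = 100.292291
converged: |Δa| < 1e-12 after 4 iterations
sag = a·(cosh(S/(2a)) − 1) = 100.292291·(cosh(0.415281) − 1) = 8.773130
T_max/T_min = cosh(S/(2a)) = 1.087476

a=100.292 sag=8.773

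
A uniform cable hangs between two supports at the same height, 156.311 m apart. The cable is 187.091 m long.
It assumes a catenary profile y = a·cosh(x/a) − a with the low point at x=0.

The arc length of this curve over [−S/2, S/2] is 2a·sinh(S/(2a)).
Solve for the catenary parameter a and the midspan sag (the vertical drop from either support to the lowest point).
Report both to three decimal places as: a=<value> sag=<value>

seed: a₀ = √(S³/(24(L−S))) = √(156.311³/(24·30.780)) = 71.902565
iter 1: u=1.086964  f(a)=+1.870e+00  f'(a)=-9.617e-01  a ← 71.902565 − (+1.870e+00/-9.617e-01) = 73.847413
iter 2: u=1.058338  f(a)=+7.857e-02  f'(a)=-8.824e-01  a ← 73.847413 − (+7.857e-02/-8.824e-01) = 73.936452
iter 3: u=1.057063  f(a)=+1.521e-04  f'(a)=-8.790e-01  a ← 73.936452 − (+1.521e-04/-8.790e-01) = 73.936625
iter 4: u=1.057061  f(a)=+5.727e-10  f'(a)=-8.790e-01  a ← 73.936625 − (+5.727e-10/-8.790e-01) = 73.936625
iter 5: u=1.057061  f(a)=-2.842e-14  f'(a)=-8.790e-01  a ← 73.936625 − (-2.842e-14/-8.790e-01) = 73.936625
converged: |Δa| < 1e-12 after 5 iterations
sag = a·(cosh(S/(2a)) − 1) = 73.936625·(cosh(1.057061) − 1) = 45.300052
T_max/T_min = cosh(S/(2a)) = 1.612688

a=73.937 sag=45.300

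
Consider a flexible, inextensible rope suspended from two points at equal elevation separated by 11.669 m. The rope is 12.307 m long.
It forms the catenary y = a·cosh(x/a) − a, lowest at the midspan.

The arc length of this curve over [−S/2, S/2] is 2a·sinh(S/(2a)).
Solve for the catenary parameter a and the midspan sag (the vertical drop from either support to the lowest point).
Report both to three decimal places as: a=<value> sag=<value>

a=10.269 sag=1.703

seed: a₀ = √(S³/(24(L−S))) = √(11.669³/(24·0.638)) = 10.186723
iter 1: u=0.572755  f(a)=+1.055e-02  f'(a)=-1.294e-01  a ← 10.186723 − (+1.055e-02/-1.294e-01) = 10.268217
iter 2: u=0.568210  f(a)=+1.279e-04  f'(a)=-1.263e-01  a ← 10.268217 − (+1.279e-04/-1.263e-01) = 10.269230
iter 3: u=0.568154  f(a)=+1.932e-08  f'(a)=-1.263e-01  a ← 10.269230 − (+1.932e-08/-1.263e-01) = 10.269230
iter 4: u=0.568154  f(a)=+0.000e+00  f'(a)=-1.263e-01  a ← 10.269230 − (+0.000e+00/-1.263e-01) = 10.269230
converged: |Δa| < 1e-12 after 4 iterations
sag = a·(cosh(S/(2a)) − 1) = 10.269230·(cosh(0.568154) − 1) = 1.702514
T_max/T_min = cosh(S/(2a)) = 1.165788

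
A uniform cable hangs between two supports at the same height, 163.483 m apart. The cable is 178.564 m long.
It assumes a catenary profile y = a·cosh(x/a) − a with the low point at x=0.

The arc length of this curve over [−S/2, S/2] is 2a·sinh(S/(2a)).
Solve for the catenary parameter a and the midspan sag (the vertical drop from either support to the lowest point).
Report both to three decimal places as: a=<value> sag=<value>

a=111.361 sag=31.371

seed: a₀ = √(S³/(24(L−S))) = √(163.483³/(24·15.081)) = 109.872298
iter 1: u=0.743968  f(a)=+4.229e-01  f'(a)=-2.900e-01  a ← 109.872298 − (+4.229e-01/-2.900e-01) = 111.330494
iter 2: u=0.734224  f(a)=+8.566e-03  f'(a)=-2.784e-01  a ← 111.330494 − (+8.566e-03/-2.784e-01) = 111.361266
iter 3: u=0.734021  f(a)=+3.676e-06  f'(a)=-2.781e-01  a ← 111.361266 − (+3.676e-06/-2.781e-01) = 111.361279
iter 4: u=0.734021  f(a)=+6.821e-13  f'(a)=-2.781e-01  a ← 111.361279 − (+6.821e-13/-2.781e-01) = 111.361279
converged: |Δa| < 1e-12 after 4 iterations
sag = a·(cosh(S/(2a)) − 1) = 111.361279·(cosh(0.734021) − 1) = 31.371373
T_max/T_min = cosh(S/(2a)) = 1.281708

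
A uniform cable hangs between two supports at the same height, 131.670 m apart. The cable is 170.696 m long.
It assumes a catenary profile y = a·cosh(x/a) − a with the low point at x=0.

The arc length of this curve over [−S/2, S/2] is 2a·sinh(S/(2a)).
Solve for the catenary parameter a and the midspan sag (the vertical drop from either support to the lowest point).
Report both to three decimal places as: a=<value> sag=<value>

a=51.429 sag=48.217

seed: a₀ = √(S³/(24(L−S))) = √(131.670³/(24·39.026)) = 49.368236
iter 1: u=1.333550  f(a)=+3.621e+00  f'(a)=-1.881e+00  a ← 49.368236 − (+3.621e+00/-1.881e+00) = 51.293503
iter 2: u=1.283496  f(a)=+2.226e-01  f'(a)=-1.656e+00  a ← 51.293503 − (+2.226e-01/-1.656e+00) = 51.427919
iter 3: u=1.280141  f(a)=+9.630e-04  f'(a)=-1.642e+00  a ← 51.427919 − (+9.630e-04/-1.642e+00) = 51.428506
iter 4: u=1.280127  f(a)=+1.820e-08  f'(a)=-1.642e+00  a ← 51.428506 − (+1.820e-08/-1.642e+00) = 51.428506
iter 5: u=1.280127  f(a)=+0.000e+00  f'(a)=-1.642e+00  a ← 51.428506 − (+0.000e+00/-1.642e+00) = 51.428506
converged: |Δa| < 1e-12 after 5 iterations
sag = a·(cosh(S/(2a)) − 1) = 51.428506·(cosh(1.280127) − 1) = 48.216727
T_max/T_min = cosh(S/(2a)) = 1.937549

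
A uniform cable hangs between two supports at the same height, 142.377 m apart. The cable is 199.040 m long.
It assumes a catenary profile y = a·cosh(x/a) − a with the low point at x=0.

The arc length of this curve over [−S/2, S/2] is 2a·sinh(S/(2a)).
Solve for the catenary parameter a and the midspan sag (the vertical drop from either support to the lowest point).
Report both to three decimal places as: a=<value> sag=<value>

seed: a₀ = √(S³/(24(L−S))) = √(142.377³/(24·56.663)) = 46.068530
iter 1: u=1.545274  f(a)=+7.163e+00  f'(a)=-3.100e+00  a ← 46.068530 − (+7.163e+00/-3.100e+00) = 48.379342
iter 2: u=1.471465  f(a)=+5.742e-01  f'(a)=-2.621e+00  a ← 48.379342 − (+5.742e-01/-2.621e+00) = 48.598430
iter 3: u=1.464831  f(a)=+4.401e-03  f'(a)=-2.581e+00  a ← 48.598430 − (+4.401e-03/-2.581e+00) = 48.600136
iter 4: u=1.464780  f(a)=+2.629e-07  f'(a)=-2.581e+00  a ← 48.600136 − (+2.629e-07/-2.581e+00) = 48.600136
iter 5: u=1.464780  f(a)=+0.000e+00  f'(a)=-2.581e+00  a ← 48.600136 − (+0.000e+00/-2.581e+00) = 48.600136
converged: |Δa| < 1e-12 after 5 iterations
sag = a·(cosh(S/(2a)) − 1) = 48.600136·(cosh(1.464780) − 1) = 62.152759
T_max/T_min = cosh(S/(2a)) = 2.278860

a=48.600 sag=62.153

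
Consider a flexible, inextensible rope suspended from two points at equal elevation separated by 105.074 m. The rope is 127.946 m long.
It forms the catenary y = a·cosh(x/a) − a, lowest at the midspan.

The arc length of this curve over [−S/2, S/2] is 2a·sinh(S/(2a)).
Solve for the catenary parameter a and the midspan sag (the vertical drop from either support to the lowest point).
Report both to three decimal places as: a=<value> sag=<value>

a=47.403 sag=32.219

seed: a₀ = √(S³/(24(L−S))) = √(105.074³/(24·22.872)) = 45.971133
iter 1: u=1.142826  f(a)=+1.541e+00  f'(a)=-1.131e+00  a ← 45.971133 − (+1.541e+00/-1.131e+00) = 47.333277
iter 2: u=1.109938  f(a)=+7.114e-02  f'(a)=-1.029e+00  a ← 47.333277 − (+7.114e-02/-1.029e+00) = 47.402414
iter 3: u=1.108319  f(a)=+1.679e-04  f'(a)=-1.024e+00  a ← 47.402414 − (+1.679e-04/-1.024e+00) = 47.402578
iter 4: u=1.108315  f(a)=+9.398e-10  f'(a)=-1.024e+00  a ← 47.402578 − (+9.398e-10/-1.024e+00) = 47.402578
iter 5: u=1.108315  f(a)=+1.421e-14  f'(a)=-1.024e+00  a ← 47.402578 − (+1.421e-14/-1.024e+00) = 47.402578
converged: |Δa| < 1e-12 after 5 iterations
sag = a·(cosh(S/(2a)) − 1) = 47.402578·(cosh(1.108315) − 1) = 32.218708
T_max/T_min = cosh(S/(2a)) = 1.679683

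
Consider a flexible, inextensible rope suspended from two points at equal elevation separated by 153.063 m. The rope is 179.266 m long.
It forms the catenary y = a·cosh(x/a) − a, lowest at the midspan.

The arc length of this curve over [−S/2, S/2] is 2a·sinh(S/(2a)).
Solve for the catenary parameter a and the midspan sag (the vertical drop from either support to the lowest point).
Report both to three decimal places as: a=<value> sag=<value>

seed: a₀ = √(S³/(24(L−S))) = √(153.063³/(24·26.203)) = 75.513431
iter 1: u=1.013482  f(a)=+1.379e+00  f'(a)=-7.679e-01  a ← 75.513431 − (+1.379e+00/-7.679e-01) = 77.309263
iter 2: u=0.989940  f(a)=+5.073e-02  f'(a)=-7.124e-01  a ← 77.309263 − (+5.073e-02/-7.124e-01) = 77.380473
iter 3: u=0.989029  f(a)=+7.445e-05  f'(a)=-7.103e-01  a ← 77.380473 − (+7.445e-05/-7.103e-01) = 77.380578
iter 4: u=0.989027  f(a)=+1.609e-10  f'(a)=-7.103e-01  a ← 77.380578 − (+1.609e-10/-7.103e-01) = 77.380578
iter 5: u=0.989027  f(a)=-2.842e-14  f'(a)=-7.103e-01  a ← 77.380578 − (-2.842e-14/-7.103e-01) = 77.380578
converged: |Δa| < 1e-12 after 5 iterations
sag = a·(cosh(S/(2a)) − 1) = 77.380578·(cosh(0.989027) − 1) = 41.033224
T_max/T_min = cosh(S/(2a)) = 1.530278

a=77.381 sag=41.033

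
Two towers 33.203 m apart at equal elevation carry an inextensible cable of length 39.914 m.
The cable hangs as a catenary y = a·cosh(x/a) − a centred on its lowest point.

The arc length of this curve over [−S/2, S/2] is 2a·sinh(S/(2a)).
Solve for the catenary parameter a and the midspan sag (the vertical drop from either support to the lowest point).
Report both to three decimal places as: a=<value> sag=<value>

seed: a₀ = √(S³/(24(L−S))) = √(33.203³/(24·6.711)) = 15.075327
iter 1: u=1.101236  f(a)=+4.189e-01  f'(a)=-1.003e+00  a ← 15.075327 − (+4.189e-01/-1.003e+00) = 15.492918
iter 2: u=1.071554  f(a)=+1.804e-02  f'(a)=-9.184e-01  a ← 15.492918 − (+1.804e-02/-9.184e-01) = 15.512556
iter 3: u=1.070198  f(a)=+3.677e-05  f'(a)=-9.146e-01  a ← 15.512556 − (+3.677e-05/-9.146e-01) = 15.512596
iter 4: u=1.070195  f(a)=+1.535e-10  f'(a)=-9.146e-01  a ← 15.512596 − (+1.535e-10/-9.146e-01) = 15.512596
iter 5: u=1.070195  f(a)=-7.105e-15  f'(a)=-9.146e-01  a ← 15.512596 − (-7.105e-15/-9.146e-01) = 15.512596
converged: |Δa| < 1e-12 after 5 iterations
sag = a·(cosh(S/(2a)) − 1) = 15.512596·(cosh(1.070195) − 1) = 9.764320
T_max/T_min = cosh(S/(2a)) = 1.629445

a=15.513 sag=9.764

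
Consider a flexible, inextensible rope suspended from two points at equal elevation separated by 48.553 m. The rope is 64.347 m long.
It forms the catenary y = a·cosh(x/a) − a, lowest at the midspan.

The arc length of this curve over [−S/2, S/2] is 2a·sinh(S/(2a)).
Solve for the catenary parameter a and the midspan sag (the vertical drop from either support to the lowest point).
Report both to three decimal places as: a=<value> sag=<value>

a=18.168 sag=18.781

seed: a₀ = √(S³/(24(L−S))) = √(48.553³/(24·15.794)) = 17.376905
iter 1: u=1.397055  f(a)=+1.615e+00  f'(a)=-2.198e+00  a ← 17.376905 − (+1.615e+00/-2.198e+00) = 18.111537
iter 2: u=1.340389  f(a)=+1.081e-01  f'(a)=-1.913e+00  a ← 18.111537 − (+1.081e-01/-1.913e+00) = 18.168021
iter 3: u=1.336221  f(a)=+5.605e-04  f'(a)=-1.893e+00  a ← 18.168021 − (+5.605e-04/-1.893e+00) = 18.168317
iter 4: u=1.336200  f(a)=+1.525e-08  f'(a)=-1.893e+00  a ← 18.168317 − (+1.525e-08/-1.893e+00) = 18.168317
iter 5: u=1.336200  f(a)=+0.000e+00  f'(a)=-1.893e+00  a ← 18.168317 − (+0.000e+00/-1.893e+00) = 18.168317
converged: |Δa| < 1e-12 after 5 iterations
sag = a·(cosh(S/(2a)) − 1) = 18.168317·(cosh(1.336200) − 1) = 18.780592
T_max/T_min = cosh(S/(2a)) = 2.033700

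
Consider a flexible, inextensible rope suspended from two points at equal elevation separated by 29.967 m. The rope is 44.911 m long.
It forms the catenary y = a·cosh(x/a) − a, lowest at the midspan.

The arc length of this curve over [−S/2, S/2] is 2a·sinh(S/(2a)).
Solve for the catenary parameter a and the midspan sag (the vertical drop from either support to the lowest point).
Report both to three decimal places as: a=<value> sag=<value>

a=9.248 sag=15.037

seed: a₀ = √(S³/(24(L−S))) = √(29.967³/(24·14.944)) = 8.662153
iter 1: u=1.729766  f(a)=+2.402e+00  f'(a)=-4.599e+00  a ← 8.662153 − (+2.402e+00/-4.599e+00) = 9.184338
iter 2: u=1.631419  f(a)=+2.343e-01  f'(a)=-3.742e+00  a ← 9.184338 − (+2.343e-01/-3.742e+00) = 9.246956
iter 3: u=1.620371  f(a)=+2.763e-03  f'(a)=-3.654e+00  a ← 9.246956 − (+2.763e-03/-3.654e+00) = 9.247712
iter 4: u=1.620239  f(a)=+3.941e-07  f'(a)=-3.653e+00  a ← 9.247712 − (+3.941e-07/-3.653e+00) = 9.247712
iter 5: u=1.620239  f(a)=+1.421e-14  f'(a)=-3.653e+00  a ← 9.247712 − (+1.421e-14/-3.653e+00) = 9.247712
converged: |Δa| < 1e-12 after 5 iterations
sag = a·(cosh(S/(2a)) − 1) = 9.247712·(cosh(1.620239) − 1) = 15.037461
T_max/T_min = cosh(S/(2a)) = 2.626074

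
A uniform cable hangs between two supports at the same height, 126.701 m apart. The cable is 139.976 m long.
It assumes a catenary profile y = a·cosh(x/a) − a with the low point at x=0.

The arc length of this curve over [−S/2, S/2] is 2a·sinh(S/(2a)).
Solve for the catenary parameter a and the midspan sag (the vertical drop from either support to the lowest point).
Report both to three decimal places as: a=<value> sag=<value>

seed: a₀ = √(S³/(24(L−S))) = √(126.701³/(24·13.275)) = 79.900073
iter 1: u=0.792872  f(a)=+4.236e-01  f'(a)=-3.537e-01  a ← 79.900073 − (+4.236e-01/-3.537e-01) = 81.097752
iter 2: u=0.781162  f(a)=+9.712e-03  f'(a)=-3.376e-01  a ← 81.097752 − (+9.712e-03/-3.376e-01) = 81.126519
iter 3: u=0.780885  f(a)=+5.371e-06  f'(a)=-3.372e-01  a ← 81.126519 − (+5.371e-06/-3.372e-01) = 81.126535
iter 4: u=0.780885  f(a)=+1.677e-12  f'(a)=-3.372e-01  a ← 81.126535 − (+1.677e-12/-3.372e-01) = 81.126535
converged: |Δa| < 1e-12 after 4 iterations
sag = a·(cosh(S/(2a)) − 1) = 81.126535·(cosh(0.780885) − 1) = 26.017456
T_max/T_min = cosh(S/(2a)) = 1.320702

a=81.127 sag=26.017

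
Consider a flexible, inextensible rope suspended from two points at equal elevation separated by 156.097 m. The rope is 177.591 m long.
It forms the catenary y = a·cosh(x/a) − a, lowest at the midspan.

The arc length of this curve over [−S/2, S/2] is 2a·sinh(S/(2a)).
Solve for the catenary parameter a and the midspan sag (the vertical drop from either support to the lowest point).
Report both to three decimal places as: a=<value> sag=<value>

seed: a₀ = √(S³/(24(L−S))) = √(156.097³/(24·21.494)) = 85.867257
iter 1: u=0.908944  f(a)=+9.056e-01  f'(a)=-5.432e-01  a ← 85.867257 − (+9.056e-01/-5.432e-01) = 87.534241
iter 2: u=0.891634  f(a)=+2.704e-02  f'(a)=-5.112e-01  a ← 87.534241 − (+2.704e-02/-5.112e-01) = 87.587139
iter 3: u=0.891095  f(a)=+2.576e-05  f'(a)=-5.103e-01  a ← 87.587139 − (+2.576e-05/-5.103e-01) = 87.587189
iter 4: u=0.891095  f(a)=+2.342e-11  f'(a)=-5.103e-01  a ← 87.587189 − (+2.342e-11/-5.103e-01) = 87.587189
converged: |Δa| < 1e-12 after 4 iterations
sag = a·(cosh(S/(2a)) − 1) = 87.587189·(cosh(0.891095) − 1) = 37.137133
T_max/T_min = cosh(S/(2a)) = 1.424002

a=87.587 sag=37.137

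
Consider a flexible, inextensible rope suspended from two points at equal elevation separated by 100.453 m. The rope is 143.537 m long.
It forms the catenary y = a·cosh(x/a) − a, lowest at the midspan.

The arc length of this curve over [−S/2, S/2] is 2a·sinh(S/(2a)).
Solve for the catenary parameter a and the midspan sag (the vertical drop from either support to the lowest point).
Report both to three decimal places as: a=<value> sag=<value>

a=33.153 sag=45.903

seed: a₀ = √(S³/(24(L−S))) = √(100.453³/(24·43.084)) = 31.309832
iter 1: u=1.604177  f(a)=+5.896e+00  f'(a)=-3.529e+00  a ← 31.309832 − (+5.896e+00/-3.529e+00) = 32.980650
iter 2: u=1.522908  f(a)=+5.048e-01  f'(a)=-2.948e+00  a ← 32.980650 − (+5.048e-01/-2.948e+00) = 33.151890
iter 3: u=1.515042  f(a)=+4.467e-03  f'(a)=-2.896e+00  a ← 33.151890 − (+4.467e-03/-2.896e+00) = 33.153432
iter 4: u=1.514971  f(a)=+3.566e-07  f'(a)=-2.896e+00  a ← 33.153432 − (+3.566e-07/-2.896e+00) = 33.153432
iter 5: u=1.514971  f(a)=+5.684e-14  f'(a)=-2.896e+00  a ← 33.153432 − (+5.684e-14/-2.896e+00) = 33.153432
converged: |Δa| < 1e-12 after 5 iterations
sag = a·(cosh(S/(2a)) − 1) = 33.153432·(cosh(1.514971) − 1) = 45.902672
T_max/T_min = cosh(S/(2a)) = 2.384553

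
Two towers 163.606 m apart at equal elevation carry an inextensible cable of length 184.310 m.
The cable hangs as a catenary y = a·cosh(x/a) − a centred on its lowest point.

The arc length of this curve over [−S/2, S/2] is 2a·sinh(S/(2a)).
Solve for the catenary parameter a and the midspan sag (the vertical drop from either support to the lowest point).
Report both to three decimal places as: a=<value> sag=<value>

a=95.611 sag=37.182

seed: a₀ = √(S³/(24(L−S))) = √(163.606³/(24·20.704)) = 93.878489
iter 1: u=0.871371  f(a)=+8.004e-01  f'(a)=-4.755e-01  a ← 93.878489 − (+8.004e-01/-4.755e-01) = 95.561743
iter 2: u=0.856022  f(a)=+2.203e-02  f'(a)=-4.496e-01  a ← 95.561743 − (+2.203e-02/-4.496e-01) = 95.610747
iter 3: u=0.855584  f(a)=+1.775e-05  f'(a)=-4.489e-01  a ← 95.610747 − (+1.775e-05/-4.489e-01) = 95.610786
iter 4: u=0.855583  f(a)=+1.157e-11  f'(a)=-4.489e-01  a ← 95.610786 − (+1.157e-11/-4.489e-01) = 95.610786
converged: |Δa| < 1e-12 after 4 iterations
sag = a·(cosh(S/(2a)) − 1) = 95.610786·(cosh(0.855583) − 1) = 37.182160
T_max/T_min = cosh(S/(2a)) = 1.388891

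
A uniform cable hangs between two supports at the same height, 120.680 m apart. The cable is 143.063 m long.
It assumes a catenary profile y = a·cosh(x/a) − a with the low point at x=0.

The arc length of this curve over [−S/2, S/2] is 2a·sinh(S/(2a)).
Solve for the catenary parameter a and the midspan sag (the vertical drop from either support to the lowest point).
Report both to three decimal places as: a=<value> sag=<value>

seed: a₀ = √(S³/(24(L−S))) = √(120.680³/(24·22.383)) = 57.198967
iter 1: u=1.054914  f(a)=+1.279e+00  f'(a)=-8.733e-01  a ← 57.198967 − (+1.279e+00/-8.733e-01) = 58.663532
iter 2: u=1.028578  f(a)=+5.077e-02  f'(a)=-8.052e-01  a ← 58.663532 − (+5.077e-02/-8.052e-01) = 58.726583
iter 3: u=1.027473  f(a)=+8.732e-05  f'(a)=-8.024e-01  a ← 58.726583 − (+8.732e-05/-8.024e-01) = 58.726692
iter 4: u=1.027471  f(a)=+2.593e-10  f'(a)=-8.024e-01  a ← 58.726692 − (+2.593e-10/-8.024e-01) = 58.726692
iter 5: u=1.027471  f(a)=+2.842e-14  f'(a)=-8.024e-01  a ← 58.726692 − (+2.842e-14/-8.024e-01) = 58.726692
converged: |Δa| < 1e-12 after 5 iterations
sag = a·(cosh(S/(2a)) − 1) = 58.726692·(cosh(1.027471) − 1) = 33.823726
T_max/T_min = cosh(S/(2a)) = 1.575951

a=58.727 sag=33.824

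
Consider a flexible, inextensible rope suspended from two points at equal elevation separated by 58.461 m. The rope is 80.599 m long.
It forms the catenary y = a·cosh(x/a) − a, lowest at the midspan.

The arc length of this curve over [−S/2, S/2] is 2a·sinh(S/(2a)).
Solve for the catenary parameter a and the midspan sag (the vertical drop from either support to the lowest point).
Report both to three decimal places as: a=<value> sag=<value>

a=20.410 sag=24.763

seed: a₀ = √(S³/(24(L−S))) = √(58.461³/(24·22.138)) = 19.392087
iter 1: u=1.507342  f(a)=+2.655e+00  f'(a)=-2.846e+00  a ← 19.392087 − (+2.655e+00/-2.846e+00) = 20.325157
iter 2: u=1.438144  f(a)=+2.037e-01  f'(a)=-2.425e+00  a ← 20.325157 − (+2.037e-01/-2.425e+00) = 20.409164
iter 3: u=1.432224  f(a)=+1.418e-03  f'(a)=-2.391e+00  a ← 20.409164 − (+1.418e-03/-2.391e+00) = 20.409757
iter 4: u=1.432183  f(a)=+6.985e-08  f'(a)=-2.391e+00  a ← 20.409757 − (+6.985e-08/-2.391e+00) = 20.409757
iter 5: u=1.432183  f(a)=+0.000e+00  f'(a)=-2.391e+00  a ← 20.409757 − (+0.000e+00/-2.391e+00) = 20.409757
converged: |Δa| < 1e-12 after 5 iterations
sag = a·(cosh(S/(2a)) − 1) = 20.409757·(cosh(1.432183) − 1) = 24.763331
T_max/T_min = cosh(S/(2a)) = 2.213308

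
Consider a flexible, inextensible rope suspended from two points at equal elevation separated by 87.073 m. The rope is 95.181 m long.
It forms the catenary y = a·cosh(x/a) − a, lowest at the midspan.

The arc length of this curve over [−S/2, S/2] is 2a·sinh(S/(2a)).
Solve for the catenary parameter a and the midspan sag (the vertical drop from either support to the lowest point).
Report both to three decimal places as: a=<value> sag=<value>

seed: a₀ = √(S³/(24(L−S))) = √(87.073³/(24·8.108)) = 58.245553
iter 1: u=0.747465  f(a)=+2.295e-01  f'(a)=-2.943e-01  a ← 58.245553 − (+2.295e-01/-2.943e-01) = 59.025552
iter 2: u=0.737587  f(a)=+4.692e-03  f'(a)=-2.824e-01  a ← 59.025552 − (+4.692e-03/-2.824e-01) = 59.042170
iter 3: u=0.737380  f(a)=+2.052e-06  f'(a)=-2.821e-01  a ← 59.042170 − (+2.052e-06/-2.821e-01) = 59.042177
iter 4: u=0.737380  f(a)=+4.121e-13  f'(a)=-2.821e-01  a ← 59.042177 − (+4.121e-13/-2.821e-01) = 59.042177
converged: |Δa| < 1e-12 after 4 iterations
sag = a·(cosh(S/(2a)) − 1) = 59.042177·(cosh(0.737380) − 1) = 16.792079
T_max/T_min = cosh(S/(2a)) = 1.284408

a=59.042 sag=16.792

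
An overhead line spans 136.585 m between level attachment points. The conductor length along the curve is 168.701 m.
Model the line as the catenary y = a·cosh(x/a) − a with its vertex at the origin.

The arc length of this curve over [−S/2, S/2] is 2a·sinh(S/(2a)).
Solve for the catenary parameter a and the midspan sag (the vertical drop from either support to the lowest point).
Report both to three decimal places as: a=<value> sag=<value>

seed: a₀ = √(S³/(24(L−S))) = √(136.585³/(24·32.116)) = 57.496071
iter 1: u=1.187777  f(a)=+2.343e+00  f'(a)=-1.283e+00  a ← 57.496071 − (+2.343e+00/-1.283e+00) = 59.322452
iter 2: u=1.151208  f(a)=+1.163e-01  f'(a)=-1.158e+00  a ← 59.322452 − (+1.163e-01/-1.158e+00) = 59.422825
iter 3: u=1.149264  f(a)=+3.195e-04  f'(a)=-1.152e+00  a ← 59.422825 − (+3.195e-04/-1.152e+00) = 59.423102
iter 4: u=1.149258  f(a)=+2.426e-09  f'(a)=-1.152e+00  a ← 59.423102 − (+2.426e-09/-1.152e+00) = 59.423102
iter 5: u=1.149258  f(a)=+0.000e+00  f'(a)=-1.152e+00  a ← 59.423102 − (+0.000e+00/-1.152e+00) = 59.423102
converged: |Δa| < 1e-12 after 5 iterations
sag = a·(cosh(S/(2a)) − 1) = 59.423102·(cosh(1.149258) − 1) = 43.756895
T_max/T_min = cosh(S/(2a)) = 1.736362

a=59.423 sag=43.757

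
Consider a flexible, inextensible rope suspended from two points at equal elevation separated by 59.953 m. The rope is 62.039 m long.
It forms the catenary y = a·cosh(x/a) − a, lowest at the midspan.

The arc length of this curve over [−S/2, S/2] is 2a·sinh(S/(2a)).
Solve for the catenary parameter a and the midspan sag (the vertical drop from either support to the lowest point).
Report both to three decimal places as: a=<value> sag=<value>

seed: a₀ = √(S³/(24(L−S))) = √(59.953³/(24·2.086)) = 65.607518
iter 1: u=0.456906  f(a)=+2.188e-02  f'(a)=-6.493e-02  a ← 65.607518 − (+2.188e-02/-6.493e-02) = 65.944547
iter 2: u=0.454571  f(a)=+1.698e-04  f'(a)=-6.392e-02  a ← 65.944547 − (+1.698e-04/-6.392e-02) = 65.947203
iter 3: u=0.454553  f(a)=+1.040e-08  f'(a)=-6.392e-02  a ← 65.947203 − (+1.040e-08/-6.392e-02) = 65.947203
iter 4: u=0.454553  f(a)=+7.105e-15  f'(a)=-6.392e-02  a ← 65.947203 − (+7.105e-15/-6.392e-02) = 65.947203
converged: |Δa| < 1e-12 after 4 iterations
sag = a·(cosh(S/(2a)) − 1) = 65.947203·(cosh(0.454553) − 1) = 6.931072
T_max/T_min = cosh(S/(2a)) = 1.105100

a=65.947 sag=6.931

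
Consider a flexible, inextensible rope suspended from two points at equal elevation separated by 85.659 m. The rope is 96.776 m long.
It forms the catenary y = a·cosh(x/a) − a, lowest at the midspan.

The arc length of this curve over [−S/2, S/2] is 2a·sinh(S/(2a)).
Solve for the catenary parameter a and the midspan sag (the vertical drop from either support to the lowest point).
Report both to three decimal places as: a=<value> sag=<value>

a=49.453 sag=19.735

seed: a₀ = √(S³/(24(L−S))) = √(85.659³/(24·11.117)) = 48.535564
iter 1: u=0.882435  f(a)=+4.409e-01  f'(a)=-4.948e-01  a ← 48.535564 − (+4.409e-01/-4.948e-01) = 49.426773
iter 2: u=0.866524  f(a)=+1.244e-02  f'(a)=-4.672e-01  a ← 49.426773 − (+1.244e-02/-4.672e-01) = 49.453395
iter 3: u=0.866058  f(a)=+1.053e-05  f'(a)=-4.664e-01  a ← 49.453395 − (+1.053e-05/-4.664e-01) = 49.453418
iter 4: u=0.866057  f(a)=+7.589e-12  f'(a)=-4.664e-01  a ← 49.453418 − (+7.589e-12/-4.664e-01) = 49.453418
converged: |Δa| < 1e-12 after 4 iterations
sag = a·(cosh(S/(2a)) − 1) = 49.453418·(cosh(0.866057) − 1) = 19.735014
T_max/T_min = cosh(S/(2a)) = 1.399063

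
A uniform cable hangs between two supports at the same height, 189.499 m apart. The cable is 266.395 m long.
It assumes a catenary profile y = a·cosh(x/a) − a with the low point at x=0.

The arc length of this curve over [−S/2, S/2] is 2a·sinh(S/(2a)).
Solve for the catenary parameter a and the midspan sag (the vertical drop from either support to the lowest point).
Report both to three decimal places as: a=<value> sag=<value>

seed: a₀ = √(S³/(24(L−S))) = √(189.499³/(24·76.896)) = 60.722954
iter 1: u=1.560357  f(a)=+9.922e+00  f'(a)=-3.205e+00  a ← 60.722954 − (+9.922e+00/-3.205e+00) = 63.818458
iter 2: u=1.484672  f(a)=+8.092e-01  f'(a)=-2.702e+00  a ← 63.818458 − (+8.092e-01/-2.702e+00) = 64.117937
iter 3: u=1.477738  f(a)=+6.438e-03  f'(a)=-2.659e+00  a ← 64.117937 − (+6.438e-03/-2.659e+00) = 64.120358
iter 4: u=1.477682  f(a)=+4.147e-07  f'(a)=-2.659e+00  a ← 64.120358 − (+4.147e-07/-2.659e+00) = 64.120358
iter 5: u=1.477682  f(a)=+0.000e+00  f'(a)=-2.659e+00  a ← 64.120358 − (+0.000e+00/-2.659e+00) = 64.120358
converged: |Δa| < 1e-12 after 5 iterations
sag = a·(cosh(S/(2a)) − 1) = 64.120358·(cosh(1.477682) − 1) = 83.707225
T_max/T_min = cosh(S/(2a)) = 2.305470

a=64.120 sag=83.707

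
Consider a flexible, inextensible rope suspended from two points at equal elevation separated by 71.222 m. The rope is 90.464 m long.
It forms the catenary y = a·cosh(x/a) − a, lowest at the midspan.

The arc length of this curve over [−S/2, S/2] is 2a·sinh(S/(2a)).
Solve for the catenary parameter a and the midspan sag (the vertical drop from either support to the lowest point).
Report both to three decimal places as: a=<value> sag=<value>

seed: a₀ = √(S³/(24(L−S))) = √(71.222³/(24·19.242)) = 27.969875
iter 1: u=1.273191  f(a)=+1.621e+00  f'(a)=-1.612e+00  a ← 27.969875 − (+1.621e+00/-1.612e+00) = 28.975392
iter 2: u=1.229008  f(a)=+9.152e-02  f'(a)=-1.435e+00  a ← 28.975392 − (+9.152e-02/-1.435e+00) = 29.039176
iter 3: u=1.226309  f(a)=+3.303e-04  f'(a)=-1.425e+00  a ← 29.039176 − (+3.303e-04/-1.425e+00) = 29.039407
iter 4: u=1.226299  f(a)=+4.337e-09  f'(a)=-1.425e+00  a ← 29.039407 − (+4.337e-09/-1.425e+00) = 29.039407
iter 5: u=1.226299  f(a)=+1.421e-14  f'(a)=-1.425e+00  a ← 29.039407 − (+1.421e-14/-1.425e+00) = 29.039407
converged: |Δa| < 1e-12 after 5 iterations
sag = a·(cosh(S/(2a)) − 1) = 29.039407·(cosh(1.226299) − 1) = 24.712067
T_max/T_min = cosh(S/(2a)) = 1.850984

a=29.039 sag=24.712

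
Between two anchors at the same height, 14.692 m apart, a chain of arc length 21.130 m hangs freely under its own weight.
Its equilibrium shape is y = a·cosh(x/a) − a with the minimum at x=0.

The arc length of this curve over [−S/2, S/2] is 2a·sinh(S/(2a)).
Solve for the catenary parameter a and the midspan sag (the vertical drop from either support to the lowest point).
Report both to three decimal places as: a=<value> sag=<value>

a=4.803 sag=6.803

seed: a₀ = √(S³/(24(L−S))) = √(14.692³/(24·6.438)) = 4.530439
iter 1: u=1.621476  f(a)=+9.013e-01  f'(a)=-3.663e+00  a ← 4.530439 − (+9.013e-01/-3.663e+00) = 4.776491
iter 2: u=1.537949  f(a)=+7.863e-02  f'(a)=-3.049e+00  a ← 4.776491 − (+7.863e-02/-3.049e+00) = 4.802278
iter 3: u=1.529691  f(a)=+7.250e-04  f'(a)=-2.993e+00  a ← 4.802278 − (+7.250e-04/-2.993e+00) = 4.802520
iter 4: u=1.529614  f(a)=+6.287e-08  f'(a)=-2.993e+00  a ← 4.802520 − (+6.287e-08/-2.993e+00) = 4.802520
iter 5: u=1.529614  f(a)=+3.553e-15  f'(a)=-2.993e+00  a ← 4.802520 − (+3.553e-15/-2.993e+00) = 4.802520
converged: |Δa| < 1e-12 after 5 iterations
sag = a·(cosh(S/(2a)) − 1) = 4.802520·(cosh(1.529614) − 1) = 6.802799
T_max/T_min = cosh(S/(2a)) = 2.416506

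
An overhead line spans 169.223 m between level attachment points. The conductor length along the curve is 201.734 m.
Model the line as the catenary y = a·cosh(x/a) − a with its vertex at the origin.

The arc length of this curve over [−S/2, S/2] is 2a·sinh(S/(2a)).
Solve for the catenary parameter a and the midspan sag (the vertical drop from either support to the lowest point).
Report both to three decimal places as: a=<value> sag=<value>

seed: a₀ = √(S³/(24(L−S))) = √(169.223³/(24·32.511)) = 78.807636
iter 1: u=1.073646  f(a)=+1.926e+00  f'(a)=-9.242e-01  a ← 78.807636 − (+1.926e+00/-9.242e-01) = 80.891707
iter 2: u=1.045985  f(a)=+7.905e-02  f'(a)=-8.497e-01  a ← 80.891707 − (+7.905e-02/-8.497e-01) = 80.984733
iter 3: u=1.044783  f(a)=+1.458e-04  f'(a)=-8.466e-01  a ← 80.984733 − (+1.458e-04/-8.466e-01) = 80.984905
iter 4: u=1.044781  f(a)=+4.977e-10  f'(a)=-8.466e-01  a ← 80.984905 − (+4.977e-10/-8.466e-01) = 80.984905
iter 5: u=1.044781  f(a)=+2.842e-14  f'(a)=-8.466e-01  a ← 80.984905 − (+2.842e-14/-8.466e-01) = 80.984905
converged: |Δa| < 1e-12 after 5 iterations
sag = a·(cosh(S/(2a)) − 1) = 80.984905·(cosh(1.044781) − 1) = 48.370058
T_max/T_min = cosh(S/(2a)) = 1.597273

a=80.985 sag=48.370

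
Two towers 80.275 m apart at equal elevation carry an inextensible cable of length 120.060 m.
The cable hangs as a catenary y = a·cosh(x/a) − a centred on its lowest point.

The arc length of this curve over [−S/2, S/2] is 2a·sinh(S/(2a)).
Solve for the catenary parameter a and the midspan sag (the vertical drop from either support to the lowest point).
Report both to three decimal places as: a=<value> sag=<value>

a=24.840 sag=40.126

seed: a₀ = √(S³/(24(L−S))) = √(80.275³/(24·39.785)) = 23.275830
iter 1: u=1.724428  f(a)=+6.352e+00  f'(a)=-4.549e+00  a ← 23.275830 − (+6.352e+00/-4.549e+00) = 24.672090
iter 2: u=1.626838  f(a)=+6.164e-01  f'(a)=-3.706e+00  a ← 24.672090 − (+6.164e-01/-3.706e+00) = 24.838450
iter 3: u=1.615942  f(a)=+7.184e-03  f'(a)=-3.620e+00  a ← 24.838450 − (+7.184e-03/-3.620e+00) = 24.840435
iter 4: u=1.615813  f(a)=+1.001e-06  f'(a)=-3.619e+00  a ← 24.840435 − (+1.001e-06/-3.619e+00) = 24.840435
iter 5: u=1.615813  f(a)=+1.421e-14  f'(a)=-3.619e+00  a ← 24.840435 − (+1.421e-14/-3.619e+00) = 24.840435
converged: |Δa| < 1e-12 after 5 iterations
sag = a·(cosh(S/(2a)) − 1) = 24.840435·(cosh(1.615813) − 1) = 40.126080
T_max/T_min = cosh(S/(2a)) = 2.615353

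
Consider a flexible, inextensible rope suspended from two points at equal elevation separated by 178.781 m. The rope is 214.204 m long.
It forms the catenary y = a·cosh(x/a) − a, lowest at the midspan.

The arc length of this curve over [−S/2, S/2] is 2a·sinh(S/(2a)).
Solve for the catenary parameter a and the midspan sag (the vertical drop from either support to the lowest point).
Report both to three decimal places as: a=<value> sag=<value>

seed: a₀ = √(S³/(24(L−S))) = √(178.781³/(24·35.423)) = 81.984878
iter 1: u=1.090329  f(a)=+2.166e+00  f'(a)=-9.713e-01  a ← 81.984878 − (+2.166e+00/-9.713e-01) = 84.214997
iter 2: u=1.061456  f(a)=+9.153e-02  f'(a)=-8.908e-01  a ← 84.214997 − (+9.153e-02/-8.908e-01) = 84.317747
iter 3: u=1.060162  f(a)=+1.794e-04  f'(a)=-8.873e-01  a ← 84.317747 − (+1.794e-04/-8.873e-01) = 84.317950
iter 4: u=1.060160  f(a)=+6.921e-10  f'(a)=-8.873e-01  a ← 84.317950 − (+6.921e-10/-8.873e-01) = 84.317950
iter 5: u=1.060160  f(a)=-2.842e-14  f'(a)=-8.873e-01  a ← 84.317950 − (-2.842e-14/-8.873e-01) = 84.317950
converged: |Δa| < 1e-12 after 5 iterations
sag = a·(cosh(S/(2a)) − 1) = 84.317950·(cosh(1.060160) − 1) = 51.991826
T_max/T_min = cosh(S/(2a)) = 1.616616

a=84.318 sag=51.992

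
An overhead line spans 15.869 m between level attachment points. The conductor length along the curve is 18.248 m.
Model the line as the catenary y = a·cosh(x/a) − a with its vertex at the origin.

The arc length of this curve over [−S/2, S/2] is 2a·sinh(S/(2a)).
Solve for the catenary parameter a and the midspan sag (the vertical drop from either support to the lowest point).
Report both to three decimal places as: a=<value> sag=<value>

seed: a₀ = √(S³/(24(L−S))) = √(15.869³/(24·2.379)) = 8.366070
iter 1: u=0.948414  f(a)=+1.093e-01  f'(a)=-6.216e-01  a ← 8.366070 − (+1.093e-01/-6.216e-01) = 8.541943
iter 2: u=0.928887  f(a)=+3.542e-03  f'(a)=-5.819e-01  a ← 8.541943 − (+3.542e-03/-5.819e-01) = 8.548031
iter 3: u=0.928225  f(a)=+3.995e-06  f'(a)=-5.805e-01  a ← 8.548031 − (+3.995e-06/-5.805e-01) = 8.548038
iter 4: u=0.928225  f(a)=+5.095e-12  f'(a)=-5.805e-01  a ← 8.548038 − (+5.095e-12/-5.805e-01) = 8.548038
iter 5: u=0.928225  f(a)=+0.000e+00  f'(a)=-5.805e-01  a ← 8.548038 − (+0.000e+00/-5.805e-01) = 8.548038
converged: |Δa| < 1e-12 after 5 iterations
sag = a·(cosh(S/(2a)) − 1) = 8.548038·(cosh(0.928225) − 1) = 3.954615
T_max/T_min = cosh(S/(2a)) = 1.462634

a=8.548 sag=3.955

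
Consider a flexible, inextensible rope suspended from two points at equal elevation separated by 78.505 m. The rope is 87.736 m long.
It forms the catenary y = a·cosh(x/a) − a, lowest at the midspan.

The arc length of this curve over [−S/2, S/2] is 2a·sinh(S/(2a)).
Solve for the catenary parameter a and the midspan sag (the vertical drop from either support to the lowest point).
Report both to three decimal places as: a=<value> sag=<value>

a=47.535 sag=17.149

seed: a₀ = √(S³/(24(L−S))) = √(78.505³/(24·9.231)) = 46.732174
iter 1: u=0.839946  f(a)=+3.312e-01  f'(a)=-4.236e-01  a ← 46.732174 − (+3.312e-01/-4.236e-01) = 47.513849
iter 2: u=0.826128  f(a)=+8.491e-03  f'(a)=-4.022e-01  a ← 47.513849 − (+8.491e-03/-4.022e-01) = 47.534964
iter 3: u=0.825761  f(a)=+5.909e-06  f'(a)=-4.016e-01  a ← 47.534964 − (+5.909e-06/-4.016e-01) = 47.534978
iter 4: u=0.825760  f(a)=+2.885e-12  f'(a)=-4.016e-01  a ← 47.534978 − (+2.885e-12/-4.016e-01) = 47.534978
converged: |Δa| < 1e-12 after 4 iterations
sag = a·(cosh(S/(2a)) − 1) = 47.534978·(cosh(0.825760) − 1) = 17.148679
T_max/T_min = cosh(S/(2a)) = 1.360759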